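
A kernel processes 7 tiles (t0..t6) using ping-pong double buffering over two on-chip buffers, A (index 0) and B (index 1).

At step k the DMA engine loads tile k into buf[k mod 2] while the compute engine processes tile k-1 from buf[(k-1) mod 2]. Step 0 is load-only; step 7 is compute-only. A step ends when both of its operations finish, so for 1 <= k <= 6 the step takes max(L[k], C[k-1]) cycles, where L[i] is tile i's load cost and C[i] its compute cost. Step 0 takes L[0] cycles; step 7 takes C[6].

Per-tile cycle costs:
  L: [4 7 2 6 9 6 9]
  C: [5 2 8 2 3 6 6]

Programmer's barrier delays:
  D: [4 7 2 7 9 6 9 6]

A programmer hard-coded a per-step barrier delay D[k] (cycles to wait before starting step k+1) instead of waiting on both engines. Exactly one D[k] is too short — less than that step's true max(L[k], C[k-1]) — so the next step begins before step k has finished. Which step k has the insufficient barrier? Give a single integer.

[0] required=L[0]=4=4 vs D=4 ok
[1] required=max(L[1]=7,C[0]=5)=7 vs D=7 ok
[2] required=max(L[2]=2,C[1]=2)=2 vs D=2 ok
[3] required=max(L[3]=6,C[2]=8)=8 vs D=7 SHORT
[4] required=max(L[4]=9,C[3]=2)=9 vs D=9 ok
[5] required=max(L[5]=6,C[4]=3)=6 vs D=6 ok
[6] required=max(L[6]=9,C[5]=6)=9 vs D=9 ok
[7] required=C[6]=6=6 vs D=6 ok

hazard at step 3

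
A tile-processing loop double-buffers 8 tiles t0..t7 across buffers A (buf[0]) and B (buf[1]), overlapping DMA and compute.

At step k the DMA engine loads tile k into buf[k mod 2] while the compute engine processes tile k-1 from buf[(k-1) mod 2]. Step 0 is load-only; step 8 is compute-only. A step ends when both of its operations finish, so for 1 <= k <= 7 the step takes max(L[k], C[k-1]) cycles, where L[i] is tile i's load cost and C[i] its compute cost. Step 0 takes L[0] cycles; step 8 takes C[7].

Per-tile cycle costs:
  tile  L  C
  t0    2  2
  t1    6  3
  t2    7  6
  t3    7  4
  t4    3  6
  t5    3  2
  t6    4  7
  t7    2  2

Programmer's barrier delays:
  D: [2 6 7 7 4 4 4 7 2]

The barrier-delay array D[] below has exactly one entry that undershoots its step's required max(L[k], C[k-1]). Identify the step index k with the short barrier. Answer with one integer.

hazard at step 5

step 0: need L[0]=2 = 2; D[0]=2 ok
step 1: need max(L[1]=6,C[0]=2) = 6; D[1]=6 ok
step 2: need max(L[2]=7,C[1]=3) = 7; D[2]=7 ok
step 3: need max(L[3]=7,C[2]=6) = 7; D[3]=7 ok
step 4: need max(L[4]=3,C[3]=4) = 4; D[4]=4 ok
step 5: need max(L[5]=3,C[4]=6) = 6; D[5]=4 SHORT
step 6: need max(L[6]=4,C[5]=2) = 4; D[6]=4 ok
step 7: need max(L[7]=2,C[6]=7) = 7; D[7]=7 ok
step 8: need C[7]=2 = 2; D[8]=2 ok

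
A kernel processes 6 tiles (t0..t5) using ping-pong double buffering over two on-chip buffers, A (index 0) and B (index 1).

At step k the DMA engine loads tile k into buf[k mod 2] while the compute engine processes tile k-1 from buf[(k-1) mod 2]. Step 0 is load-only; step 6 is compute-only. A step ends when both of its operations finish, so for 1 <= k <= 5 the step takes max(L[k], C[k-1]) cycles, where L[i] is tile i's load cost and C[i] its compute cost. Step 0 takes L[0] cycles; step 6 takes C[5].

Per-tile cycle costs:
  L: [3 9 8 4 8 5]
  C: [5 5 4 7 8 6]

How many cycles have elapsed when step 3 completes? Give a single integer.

end_cycle[3] = 24

k=0 load=t0/3c comp=- wait=3 total=3
k=1 load=t1/9c comp=t0/5c wait=9 total=12
k=2 load=t2/8c comp=t1/5c wait=8 total=20
k=3 load=t3/4c comp=t2/4c wait=4 total=24
k=4 load=t4/8c comp=t3/7c wait=8 total=32
k=5 load=t5/5c comp=t4/8c wait=8 total=40
k=6 load=- comp=t5/6c wait=6 total=46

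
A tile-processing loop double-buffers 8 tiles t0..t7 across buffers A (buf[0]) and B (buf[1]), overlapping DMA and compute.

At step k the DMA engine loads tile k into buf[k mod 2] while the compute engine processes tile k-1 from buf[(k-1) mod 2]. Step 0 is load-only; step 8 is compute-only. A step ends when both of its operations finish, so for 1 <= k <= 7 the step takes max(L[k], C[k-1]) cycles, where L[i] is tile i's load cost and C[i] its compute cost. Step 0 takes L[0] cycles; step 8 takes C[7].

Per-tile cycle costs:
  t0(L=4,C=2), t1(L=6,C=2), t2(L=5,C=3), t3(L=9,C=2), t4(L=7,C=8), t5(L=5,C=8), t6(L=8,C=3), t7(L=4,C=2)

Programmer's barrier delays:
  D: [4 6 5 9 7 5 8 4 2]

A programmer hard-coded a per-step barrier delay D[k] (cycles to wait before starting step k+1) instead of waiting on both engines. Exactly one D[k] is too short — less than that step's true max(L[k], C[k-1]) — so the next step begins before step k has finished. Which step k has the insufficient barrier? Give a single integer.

step 0: need L[0]=4 = 4; D[0]=4 ok
step 1: need max(L[1]=6,C[0]=2) = 6; D[1]=6 ok
step 2: need max(L[2]=5,C[1]=2) = 5; D[2]=5 ok
step 3: need max(L[3]=9,C[2]=3) = 9; D[3]=9 ok
step 4: need max(L[4]=7,C[3]=2) = 7; D[4]=7 ok
step 5: need max(L[5]=5,C[4]=8) = 8; D[5]=5 SHORT
step 6: need max(L[6]=8,C[5]=8) = 8; D[6]=8 ok
step 7: need max(L[7]=4,C[6]=3) = 4; D[7]=4 ok
step 8: need C[7]=2 = 2; D[8]=2 ok

hazard at step 5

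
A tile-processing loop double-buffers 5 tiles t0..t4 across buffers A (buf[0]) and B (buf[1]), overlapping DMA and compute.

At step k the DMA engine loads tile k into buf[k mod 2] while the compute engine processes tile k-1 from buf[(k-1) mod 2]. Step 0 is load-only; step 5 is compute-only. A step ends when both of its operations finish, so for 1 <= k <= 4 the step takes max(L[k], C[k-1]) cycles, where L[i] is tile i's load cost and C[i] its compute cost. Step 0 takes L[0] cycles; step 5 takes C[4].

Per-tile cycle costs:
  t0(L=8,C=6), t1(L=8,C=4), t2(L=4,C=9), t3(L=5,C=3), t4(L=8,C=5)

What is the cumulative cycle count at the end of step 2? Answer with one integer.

  0. 8=8c; end=8; A:t0 B:-
  1. max(8,6)=8c; end=16; A:t0 B:t1
  2. max(4,4)=4c; end=20; A:t2 B:t1
  3. max(5,9)=9c; end=29; A:t2 B:t3
  4. max(8,3)=8c; end=37; A:t4 B:t3
  5. 5=5c; end=42; A:t4 B:t3

end_cycle[2] = 20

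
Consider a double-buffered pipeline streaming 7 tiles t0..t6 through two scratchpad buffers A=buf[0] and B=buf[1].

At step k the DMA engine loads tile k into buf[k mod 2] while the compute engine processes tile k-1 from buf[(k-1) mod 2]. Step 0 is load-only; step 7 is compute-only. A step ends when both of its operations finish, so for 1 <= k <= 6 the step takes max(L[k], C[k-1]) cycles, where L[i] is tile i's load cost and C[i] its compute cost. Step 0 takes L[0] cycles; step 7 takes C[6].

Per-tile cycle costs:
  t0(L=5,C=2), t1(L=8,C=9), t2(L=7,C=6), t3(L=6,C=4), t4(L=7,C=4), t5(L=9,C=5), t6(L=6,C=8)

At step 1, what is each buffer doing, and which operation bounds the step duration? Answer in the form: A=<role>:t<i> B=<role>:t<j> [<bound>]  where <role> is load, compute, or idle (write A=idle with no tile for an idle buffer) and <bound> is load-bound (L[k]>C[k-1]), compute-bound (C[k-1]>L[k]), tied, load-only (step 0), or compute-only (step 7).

k=0 load=t0/5c comp=- wait=5 total=5
k=1 load=t1/8c comp=t0/2c wait=8 total=13
k=2 load=t2/7c comp=t1/9c wait=9 total=22
k=3 load=t3/6c comp=t2/6c wait=6 total=28
k=4 load=t4/7c comp=t3/4c wait=7 total=35
k=5 load=t5/9c comp=t4/4c wait=9 total=44
k=6 load=t6/6c comp=t5/5c wait=6 total=50
k=7 load=- comp=t6/8c wait=8 total=58

step 1: A=compute:t0 B=load:t1 [load-bound]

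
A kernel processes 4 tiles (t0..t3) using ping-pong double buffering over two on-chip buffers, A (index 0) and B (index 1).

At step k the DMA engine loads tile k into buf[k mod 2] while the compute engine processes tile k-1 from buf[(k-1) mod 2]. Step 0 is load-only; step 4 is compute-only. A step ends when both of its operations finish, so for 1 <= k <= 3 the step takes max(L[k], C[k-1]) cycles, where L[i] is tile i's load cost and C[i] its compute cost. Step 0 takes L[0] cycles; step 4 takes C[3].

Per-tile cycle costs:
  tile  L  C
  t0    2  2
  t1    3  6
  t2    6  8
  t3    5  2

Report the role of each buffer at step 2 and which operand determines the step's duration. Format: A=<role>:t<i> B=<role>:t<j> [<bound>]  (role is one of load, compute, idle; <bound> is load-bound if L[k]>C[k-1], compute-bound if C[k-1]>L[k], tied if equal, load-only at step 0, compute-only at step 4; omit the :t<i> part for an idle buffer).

step 2: A=load:t2 B=compute:t1 [tied]

k=0 load=t0/2c comp=- wait=2 total=2
k=1 load=t1/3c comp=t0/2c wait=3 total=5
k=2 load=t2/6c comp=t1/6c wait=6 total=11
k=3 load=t3/5c comp=t2/8c wait=8 total=19
k=4 load=- comp=t3/2c wait=2 total=21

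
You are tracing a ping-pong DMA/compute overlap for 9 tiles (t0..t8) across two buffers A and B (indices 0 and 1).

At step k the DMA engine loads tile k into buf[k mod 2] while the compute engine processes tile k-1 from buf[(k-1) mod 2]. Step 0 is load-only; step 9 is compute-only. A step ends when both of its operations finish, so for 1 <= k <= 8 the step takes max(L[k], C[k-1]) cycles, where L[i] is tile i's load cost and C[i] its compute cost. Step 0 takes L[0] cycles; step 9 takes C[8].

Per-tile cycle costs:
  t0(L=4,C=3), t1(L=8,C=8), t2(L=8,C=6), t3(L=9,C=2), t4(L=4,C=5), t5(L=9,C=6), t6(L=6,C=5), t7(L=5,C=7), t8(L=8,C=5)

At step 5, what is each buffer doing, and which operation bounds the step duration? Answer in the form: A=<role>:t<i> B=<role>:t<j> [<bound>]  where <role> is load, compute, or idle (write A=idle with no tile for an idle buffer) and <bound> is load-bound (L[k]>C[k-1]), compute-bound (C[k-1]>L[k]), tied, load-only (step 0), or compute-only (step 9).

  0. 4=4c; end=4; A:t0 B:-
  1. max(8,3)=8c; end=12; A:t0 B:t1
  2. max(8,8)=8c; end=20; A:t2 B:t1
  3. max(9,6)=9c; end=29; A:t2 B:t3
  4. max(4,2)=4c; end=33; A:t4 B:t3
  5. max(9,5)=9c; end=42; A:t4 B:t5
  6. max(6,6)=6c; end=48; A:t6 B:t5
  7. max(5,5)=5c; end=53; A:t6 B:t7
  8. max(8,7)=8c; end=61; A:t8 B:t7
  9. 5=5c; end=66; A:t8 B:t7

step 5: A=compute:t4 B=load:t5 [load-bound]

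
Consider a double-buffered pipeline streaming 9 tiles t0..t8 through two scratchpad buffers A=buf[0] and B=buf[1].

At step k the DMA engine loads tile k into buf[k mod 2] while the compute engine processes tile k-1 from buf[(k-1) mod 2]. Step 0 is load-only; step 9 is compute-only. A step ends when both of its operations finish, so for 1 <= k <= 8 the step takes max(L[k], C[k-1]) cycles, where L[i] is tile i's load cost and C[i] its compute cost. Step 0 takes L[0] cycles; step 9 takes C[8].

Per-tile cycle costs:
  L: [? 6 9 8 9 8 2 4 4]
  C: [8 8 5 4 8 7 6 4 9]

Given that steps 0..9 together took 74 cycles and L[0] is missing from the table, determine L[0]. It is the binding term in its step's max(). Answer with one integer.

step 0 → dur = L[0]=? = L[0]  (unknown; binding)
step 1 → dur = max(L[1]=6, C[0]=8) = 8
step 2 → dur = max(L[2]=9, C[1]=8) = 9
step 3 → dur = max(L[3]=8, C[2]=5) = 8
step 4 → dur = max(L[4]=9, C[3]=4) = 9
step 5 → dur = max(L[5]=8, C[4]=8) = 8
step 6 → dur = max(L[6]=2, C[5]=7) = 7
step 7 → dur = max(L[7]=4, C[6]=6) = 6
step 8 → dur = max(L[8]=4, C[7]=4) = 4
step 9 → dur = C[8]=9 = 9
sum of known step durations = 68
dur[0] = total - known = 74 - 68 = 6
L[0] is the binding max in step 0, so L[0] = dur[0] = 6

L[0] = 6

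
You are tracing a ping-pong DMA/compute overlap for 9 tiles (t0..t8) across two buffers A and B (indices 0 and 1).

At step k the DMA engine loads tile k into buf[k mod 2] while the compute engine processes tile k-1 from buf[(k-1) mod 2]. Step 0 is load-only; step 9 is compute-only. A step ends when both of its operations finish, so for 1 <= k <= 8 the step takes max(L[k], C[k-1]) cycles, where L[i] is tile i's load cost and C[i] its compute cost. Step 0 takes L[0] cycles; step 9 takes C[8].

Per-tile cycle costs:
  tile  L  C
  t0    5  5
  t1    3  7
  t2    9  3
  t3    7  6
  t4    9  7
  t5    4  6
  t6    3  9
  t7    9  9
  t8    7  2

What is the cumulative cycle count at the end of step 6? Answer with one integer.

end_cycle[6] = 48

  0. 5=5c; end=5; A:t0 B:-
  1. max(3,5)=5c; end=10; A:t0 B:t1
  2. max(9,7)=9c; end=19; A:t2 B:t1
  3. max(7,3)=7c; end=26; A:t2 B:t3
  4. max(9,6)=9c; end=35; A:t4 B:t3
  5. max(4,7)=7c; end=42; A:t4 B:t5
  6. max(3,6)=6c; end=48; A:t6 B:t5
  7. max(9,9)=9c; end=57; A:t6 B:t7
  8. max(7,9)=9c; end=66; A:t8 B:t7
  9. 2=2c; end=68; A:t8 B:t7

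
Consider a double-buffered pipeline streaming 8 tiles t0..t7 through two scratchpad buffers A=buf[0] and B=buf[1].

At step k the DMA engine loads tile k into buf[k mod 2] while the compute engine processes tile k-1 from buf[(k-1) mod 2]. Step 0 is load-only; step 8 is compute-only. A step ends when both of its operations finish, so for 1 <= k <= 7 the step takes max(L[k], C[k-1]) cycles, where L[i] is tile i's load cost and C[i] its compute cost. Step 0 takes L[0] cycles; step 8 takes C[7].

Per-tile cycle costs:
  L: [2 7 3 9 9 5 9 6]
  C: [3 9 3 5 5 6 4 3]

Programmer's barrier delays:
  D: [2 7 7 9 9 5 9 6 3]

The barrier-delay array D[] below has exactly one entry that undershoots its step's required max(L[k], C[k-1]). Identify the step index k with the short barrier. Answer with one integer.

hazard at step 2

[0] required=L[0]=2=2 vs D=2 ok
[1] required=max(L[1]=7,C[0]=3)=7 vs D=7 ok
[2] required=max(L[2]=3,C[1]=9)=9 vs D=7 SHORT
[3] required=max(L[3]=9,C[2]=3)=9 vs D=9 ok
[4] required=max(L[4]=9,C[3]=5)=9 vs D=9 ok
[5] required=max(L[5]=5,C[4]=5)=5 vs D=5 ok
[6] required=max(L[6]=9,C[5]=6)=9 vs D=9 ok
[7] required=max(L[7]=6,C[6]=4)=6 vs D=6 ok
[8] required=C[7]=3=3 vs D=3 ok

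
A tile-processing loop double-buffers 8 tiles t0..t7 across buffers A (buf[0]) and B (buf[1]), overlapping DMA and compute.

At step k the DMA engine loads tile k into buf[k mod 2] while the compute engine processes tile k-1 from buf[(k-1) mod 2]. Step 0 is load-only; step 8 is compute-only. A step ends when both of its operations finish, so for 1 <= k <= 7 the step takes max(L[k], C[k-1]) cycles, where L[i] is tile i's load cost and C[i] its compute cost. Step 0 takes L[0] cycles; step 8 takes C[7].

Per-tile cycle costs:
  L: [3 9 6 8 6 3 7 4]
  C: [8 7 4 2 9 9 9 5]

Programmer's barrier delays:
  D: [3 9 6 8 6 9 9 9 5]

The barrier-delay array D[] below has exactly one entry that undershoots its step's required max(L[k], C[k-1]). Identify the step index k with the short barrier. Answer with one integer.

[0] required=L[0]=3=3 vs D=3 ok
[1] required=max(L[1]=9,C[0]=8)=9 vs D=9 ok
[2] required=max(L[2]=6,C[1]=7)=7 vs D=6 SHORT
[3] required=max(L[3]=8,C[2]=4)=8 vs D=8 ok
[4] required=max(L[4]=6,C[3]=2)=6 vs D=6 ok
[5] required=max(L[5]=3,C[4]=9)=9 vs D=9 ok
[6] required=max(L[6]=7,C[5]=9)=9 vs D=9 ok
[7] required=max(L[7]=4,C[6]=9)=9 vs D=9 ok
[8] required=C[7]=5=5 vs D=5 ok

hazard at step 2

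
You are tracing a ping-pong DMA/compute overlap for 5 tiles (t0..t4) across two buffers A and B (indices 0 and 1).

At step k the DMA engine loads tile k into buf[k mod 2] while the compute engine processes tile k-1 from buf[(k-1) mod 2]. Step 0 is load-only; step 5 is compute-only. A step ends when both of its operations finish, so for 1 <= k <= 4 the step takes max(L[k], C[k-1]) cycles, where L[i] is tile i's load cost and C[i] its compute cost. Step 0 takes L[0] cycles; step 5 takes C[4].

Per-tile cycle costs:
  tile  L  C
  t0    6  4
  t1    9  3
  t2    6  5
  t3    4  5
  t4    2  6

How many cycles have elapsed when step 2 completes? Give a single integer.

k=0 load=t0/6c comp=- wait=6 total=6
k=1 load=t1/9c comp=t0/4c wait=9 total=15
k=2 load=t2/6c comp=t1/3c wait=6 total=21
k=3 load=t3/4c comp=t2/5c wait=5 total=26
k=4 load=t4/2c comp=t3/5c wait=5 total=31
k=5 load=- comp=t4/6c wait=6 total=37

end_cycle[2] = 21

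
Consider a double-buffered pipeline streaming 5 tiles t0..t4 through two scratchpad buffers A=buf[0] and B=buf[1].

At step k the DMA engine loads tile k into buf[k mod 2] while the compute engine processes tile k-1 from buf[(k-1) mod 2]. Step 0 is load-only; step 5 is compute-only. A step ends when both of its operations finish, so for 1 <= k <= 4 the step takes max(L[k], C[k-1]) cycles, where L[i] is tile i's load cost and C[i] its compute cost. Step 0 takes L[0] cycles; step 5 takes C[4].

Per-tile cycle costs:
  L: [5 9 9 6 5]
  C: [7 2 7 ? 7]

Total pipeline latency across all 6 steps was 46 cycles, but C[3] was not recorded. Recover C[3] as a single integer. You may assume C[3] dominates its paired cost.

step 0 | dur = L[0]=5 = 5
step 1 | dur = max(L[1]=9, C[0]=7) = 9
step 2 | dur = max(L[2]=9, C[1]=2) = 9
step 3 | dur = max(L[3]=6, C[2]=7) = 7
step 4 | dur = max(L[4]=5, C[3]=?) = C[3]  (unknown; binding)
step 5 | dur = C[4]=7 = 7
sum of known step durations = 37
dur[4] = total - known = 46 - 37 = 9
C[3] is the binding max in step 4, so C[3] = dur[4] = 9

C[3] = 9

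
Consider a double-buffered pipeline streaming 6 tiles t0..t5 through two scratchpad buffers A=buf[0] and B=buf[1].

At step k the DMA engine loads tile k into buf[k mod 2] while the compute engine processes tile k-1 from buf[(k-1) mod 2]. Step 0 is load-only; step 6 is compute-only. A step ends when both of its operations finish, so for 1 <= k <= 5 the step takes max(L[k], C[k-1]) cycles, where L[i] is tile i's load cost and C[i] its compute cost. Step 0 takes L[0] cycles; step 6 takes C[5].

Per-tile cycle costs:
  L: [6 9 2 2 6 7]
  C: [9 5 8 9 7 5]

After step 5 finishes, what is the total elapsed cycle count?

end_cycle[5] = 44

  0. 6=6c; end=6; A:t0 B:-
  1. max(9,9)=9c; end=15; A:t0 B:t1
  2. max(2,5)=5c; end=20; A:t2 B:t1
  3. max(2,8)=8c; end=28; A:t2 B:t3
  4. max(6,9)=9c; end=37; A:t4 B:t3
  5. max(7,7)=7c; end=44; A:t4 B:t5
  6. 5=5c; end=49; A:t4 B:t5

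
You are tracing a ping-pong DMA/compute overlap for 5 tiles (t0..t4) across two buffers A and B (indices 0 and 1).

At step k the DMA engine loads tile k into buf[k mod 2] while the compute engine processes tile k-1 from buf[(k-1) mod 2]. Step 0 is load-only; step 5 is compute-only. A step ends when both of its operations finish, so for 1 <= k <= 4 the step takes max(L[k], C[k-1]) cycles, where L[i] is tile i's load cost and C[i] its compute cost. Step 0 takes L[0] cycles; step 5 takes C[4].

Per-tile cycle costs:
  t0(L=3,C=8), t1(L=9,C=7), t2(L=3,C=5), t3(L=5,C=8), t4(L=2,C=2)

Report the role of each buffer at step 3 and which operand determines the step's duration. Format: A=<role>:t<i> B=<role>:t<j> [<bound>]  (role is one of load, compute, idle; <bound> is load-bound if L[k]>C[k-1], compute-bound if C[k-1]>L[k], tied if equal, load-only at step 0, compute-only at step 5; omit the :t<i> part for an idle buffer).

k=0 load=t0/3c comp=- wait=3 total=3
k=1 load=t1/9c comp=t0/8c wait=9 total=12
k=2 load=t2/3c comp=t1/7c wait=7 total=19
k=3 load=t3/5c comp=t2/5c wait=5 total=24
k=4 load=t4/2c comp=t3/8c wait=8 total=32
k=5 load=- comp=t4/2c wait=2 total=34

step 3: A=compute:t2 B=load:t3 [tied]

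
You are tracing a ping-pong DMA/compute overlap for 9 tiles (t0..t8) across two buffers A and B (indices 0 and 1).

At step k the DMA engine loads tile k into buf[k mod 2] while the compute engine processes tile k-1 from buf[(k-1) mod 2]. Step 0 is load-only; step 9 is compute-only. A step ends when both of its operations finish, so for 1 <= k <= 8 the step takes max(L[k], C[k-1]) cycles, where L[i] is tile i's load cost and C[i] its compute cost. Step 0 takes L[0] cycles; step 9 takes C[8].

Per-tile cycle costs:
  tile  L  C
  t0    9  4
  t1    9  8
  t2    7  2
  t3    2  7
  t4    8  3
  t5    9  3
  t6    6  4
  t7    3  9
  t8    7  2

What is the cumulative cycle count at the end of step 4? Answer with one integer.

end_cycle[4] = 36

  0. 9=9c; end=9; A:t0 B:-
  1. max(9,4)=9c; end=18; A:t0 B:t1
  2. max(7,8)=8c; end=26; A:t2 B:t1
  3. max(2,2)=2c; end=28; A:t2 B:t3
  4. max(8,7)=8c; end=36; A:t4 B:t3
  5. max(9,3)=9c; end=45; A:t4 B:t5
  6. max(6,3)=6c; end=51; A:t6 B:t5
  7. max(3,4)=4c; end=55; A:t6 B:t7
  8. max(7,9)=9c; end=64; A:t8 B:t7
  9. 2=2c; end=66; A:t8 B:t7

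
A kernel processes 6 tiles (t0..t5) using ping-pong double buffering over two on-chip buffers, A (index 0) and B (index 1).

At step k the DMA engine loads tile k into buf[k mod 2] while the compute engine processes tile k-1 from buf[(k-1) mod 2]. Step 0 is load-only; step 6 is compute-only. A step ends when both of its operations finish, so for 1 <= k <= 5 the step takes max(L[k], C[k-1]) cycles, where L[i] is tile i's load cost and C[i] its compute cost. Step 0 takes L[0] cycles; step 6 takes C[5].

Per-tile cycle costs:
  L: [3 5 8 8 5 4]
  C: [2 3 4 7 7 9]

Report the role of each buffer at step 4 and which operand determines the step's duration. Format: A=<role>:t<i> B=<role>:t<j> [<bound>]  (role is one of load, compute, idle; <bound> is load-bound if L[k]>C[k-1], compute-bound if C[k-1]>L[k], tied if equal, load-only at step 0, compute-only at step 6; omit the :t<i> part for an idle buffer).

  0. 3=3c; end=3; A:t0 B:-
  1. max(5,2)=5c; end=8; A:t0 B:t1
  2. max(8,3)=8c; end=16; A:t2 B:t1
  3. max(8,4)=8c; end=24; A:t2 B:t3
  4. max(5,7)=7c; end=31; A:t4 B:t3
  5. max(4,7)=7c; end=38; A:t4 B:t5
  6. 9=9c; end=47; A:t4 B:t5

step 4: A=load:t4 B=compute:t3 [compute-bound]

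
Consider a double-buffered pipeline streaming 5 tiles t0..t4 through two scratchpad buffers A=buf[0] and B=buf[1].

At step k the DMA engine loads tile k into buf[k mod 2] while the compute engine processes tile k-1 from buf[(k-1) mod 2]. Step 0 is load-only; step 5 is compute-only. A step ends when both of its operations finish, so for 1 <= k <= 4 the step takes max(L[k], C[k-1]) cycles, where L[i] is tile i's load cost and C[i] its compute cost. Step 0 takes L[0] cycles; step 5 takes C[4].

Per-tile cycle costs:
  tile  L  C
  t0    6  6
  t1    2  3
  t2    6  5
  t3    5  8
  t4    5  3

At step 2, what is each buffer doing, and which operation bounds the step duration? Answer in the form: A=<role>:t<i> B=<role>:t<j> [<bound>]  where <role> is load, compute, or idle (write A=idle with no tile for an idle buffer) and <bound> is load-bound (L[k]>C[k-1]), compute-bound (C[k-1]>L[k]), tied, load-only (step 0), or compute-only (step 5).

step 2: A=load:t2 B=compute:t1 [load-bound]

  0. 6=6c; end=6; A:t0 B:-
  1. max(2,6)=6c; end=12; A:t0 B:t1
  2. max(6,3)=6c; end=18; A:t2 B:t1
  3. max(5,5)=5c; end=23; A:t2 B:t3
  4. max(5,8)=8c; end=31; A:t4 B:t3
  5. 3=3c; end=34; A:t4 B:t3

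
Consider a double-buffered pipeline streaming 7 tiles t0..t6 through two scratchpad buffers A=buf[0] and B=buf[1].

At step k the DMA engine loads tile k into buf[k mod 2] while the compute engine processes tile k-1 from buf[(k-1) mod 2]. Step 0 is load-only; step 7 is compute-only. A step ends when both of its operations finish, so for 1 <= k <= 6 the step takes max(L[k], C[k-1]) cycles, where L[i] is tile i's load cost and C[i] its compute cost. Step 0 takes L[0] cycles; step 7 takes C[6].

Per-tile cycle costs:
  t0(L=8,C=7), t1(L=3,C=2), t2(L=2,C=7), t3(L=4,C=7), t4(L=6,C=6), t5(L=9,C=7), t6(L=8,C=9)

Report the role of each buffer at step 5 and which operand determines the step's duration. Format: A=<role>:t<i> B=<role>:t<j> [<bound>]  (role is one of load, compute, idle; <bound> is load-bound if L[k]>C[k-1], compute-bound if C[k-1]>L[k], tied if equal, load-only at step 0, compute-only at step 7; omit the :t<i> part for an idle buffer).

step 0: L[0]=8 → dur=8, Σ=8 | A=load:t0 B=idle [load-only]
step 1: L[1]=3 C[0]=7 → dur=7, Σ=15 | A=compute:t0 B=load:t1 [compute-bound]
step 2: L[2]=2 C[1]=2 → dur=2, Σ=17 | A=load:t2 B=compute:t1 [tied]
step 3: L[3]=4 C[2]=7 → dur=7, Σ=24 | A=compute:t2 B=load:t3 [compute-bound]
step 4: L[4]=6 C[3]=7 → dur=7, Σ=31 | A=load:t4 B=compute:t3 [compute-bound]
step 5: L[5]=9 C[4]=6 → dur=9, Σ=40 | A=compute:t4 B=load:t5 [load-bound]
step 6: L[6]=8 C[5]=7 → dur=8, Σ=48 | A=load:t6 B=compute:t5 [load-bound]
step 7: C[6]=9 → dur=9, Σ=57 | A=compute:t6 B=idle [compute-only]

step 5: A=compute:t4 B=load:t5 [load-bound]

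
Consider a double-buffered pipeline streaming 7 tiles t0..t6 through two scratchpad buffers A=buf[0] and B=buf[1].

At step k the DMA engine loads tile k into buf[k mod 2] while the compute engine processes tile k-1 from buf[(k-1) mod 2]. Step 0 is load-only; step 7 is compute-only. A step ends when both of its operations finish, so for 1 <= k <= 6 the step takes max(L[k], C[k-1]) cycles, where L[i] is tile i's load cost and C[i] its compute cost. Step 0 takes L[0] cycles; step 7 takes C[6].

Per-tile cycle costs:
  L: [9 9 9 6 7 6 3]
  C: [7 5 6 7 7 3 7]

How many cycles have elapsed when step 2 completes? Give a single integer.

end_cycle[2] = 27

k=0 load=t0/9c comp=- wait=9 total=9
k=1 load=t1/9c comp=t0/7c wait=9 total=18
k=2 load=t2/9c comp=t1/5c wait=9 total=27
k=3 load=t3/6c comp=t2/6c wait=6 total=33
k=4 load=t4/7c comp=t3/7c wait=7 total=40
k=5 load=t5/6c comp=t4/7c wait=7 total=47
k=6 load=t6/3c comp=t5/3c wait=3 total=50
k=7 load=- comp=t6/7c wait=7 total=57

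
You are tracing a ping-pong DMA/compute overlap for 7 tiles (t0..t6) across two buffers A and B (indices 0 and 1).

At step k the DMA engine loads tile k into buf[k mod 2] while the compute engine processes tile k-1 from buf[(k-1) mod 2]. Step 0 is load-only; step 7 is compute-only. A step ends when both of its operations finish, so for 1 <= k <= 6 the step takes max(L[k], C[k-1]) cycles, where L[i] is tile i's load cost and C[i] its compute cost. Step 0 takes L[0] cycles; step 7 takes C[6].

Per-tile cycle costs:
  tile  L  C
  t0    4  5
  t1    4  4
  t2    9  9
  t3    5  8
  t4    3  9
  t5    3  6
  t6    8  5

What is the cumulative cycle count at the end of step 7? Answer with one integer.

step 0: L[0]=4 → dur=4, Σ=4 | A=load:t0 B=idle [load-only]
step 1: L[1]=4 C[0]=5 → dur=5, Σ=9 | A=compute:t0 B=load:t1 [compute-bound]
step 2: L[2]=9 C[1]=4 → dur=9, Σ=18 | A=load:t2 B=compute:t1 [load-bound]
step 3: L[3]=5 C[2]=9 → dur=9, Σ=27 | A=compute:t2 B=load:t3 [compute-bound]
step 4: L[4]=3 C[3]=8 → dur=8, Σ=35 | A=load:t4 B=compute:t3 [compute-bound]
step 5: L[5]=3 C[4]=9 → dur=9, Σ=44 | A=compute:t4 B=load:t5 [compute-bound]
step 6: L[6]=8 C[5]=6 → dur=8, Σ=52 | A=load:t6 B=compute:t5 [load-bound]
step 7: C[6]=5 → dur=5, Σ=57 | A=compute:t6 B=idle [compute-only]

end_cycle[7] = 57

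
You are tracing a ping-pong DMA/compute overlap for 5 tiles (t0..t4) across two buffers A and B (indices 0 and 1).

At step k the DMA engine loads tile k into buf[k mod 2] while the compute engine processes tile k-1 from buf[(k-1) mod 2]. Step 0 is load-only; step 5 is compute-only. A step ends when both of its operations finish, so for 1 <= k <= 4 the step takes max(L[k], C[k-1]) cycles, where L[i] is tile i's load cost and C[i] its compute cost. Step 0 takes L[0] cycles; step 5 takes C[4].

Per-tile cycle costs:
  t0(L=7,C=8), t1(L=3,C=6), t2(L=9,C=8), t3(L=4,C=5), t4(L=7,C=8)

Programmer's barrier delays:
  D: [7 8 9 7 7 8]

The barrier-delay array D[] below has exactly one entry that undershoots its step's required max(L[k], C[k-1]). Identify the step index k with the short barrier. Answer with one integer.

hazard at step 3

k=0 barrier L[0]=7→7c, D[0]=7 ok
k=1 barrier max(L[1]=3,C[0]=8)→8c, D[1]=8 ok
k=2 barrier max(L[2]=9,C[1]=6)→9c, D[2]=9 ok
k=3 barrier max(L[3]=4,C[2]=8)→8c, D[3]=7 SHORT
k=4 barrier max(L[4]=7,C[3]=5)→7c, D[4]=7 ok
k=5 barrier C[4]=8→8c, D[5]=8 ok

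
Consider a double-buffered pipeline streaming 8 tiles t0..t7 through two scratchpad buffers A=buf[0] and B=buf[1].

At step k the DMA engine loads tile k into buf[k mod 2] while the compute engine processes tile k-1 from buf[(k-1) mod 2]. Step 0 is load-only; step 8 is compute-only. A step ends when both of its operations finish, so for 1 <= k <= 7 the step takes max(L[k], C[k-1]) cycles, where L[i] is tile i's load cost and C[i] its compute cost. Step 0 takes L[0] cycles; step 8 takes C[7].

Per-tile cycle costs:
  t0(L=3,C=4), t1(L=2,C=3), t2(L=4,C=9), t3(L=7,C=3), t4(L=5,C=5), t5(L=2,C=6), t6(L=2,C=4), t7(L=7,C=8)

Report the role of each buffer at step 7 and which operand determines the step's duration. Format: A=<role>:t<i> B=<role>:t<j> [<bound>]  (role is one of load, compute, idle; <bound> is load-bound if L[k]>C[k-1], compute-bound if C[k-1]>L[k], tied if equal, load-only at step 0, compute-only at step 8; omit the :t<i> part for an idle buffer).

[0] DMA t0→A (3c) ∥ CU idle ⇒ 3c, clock 3
[1] DMA t1→B (2c) ∥ CU A:t0 (4c) ⇒ 4c, clock 7
[2] DMA t2→A (4c) ∥ CU B:t1 (3c) ⇒ 4c, clock 11
[3] DMA t3→B (7c) ∥ CU A:t2 (9c) ⇒ 9c, clock 20
[4] DMA t4→A (5c) ∥ CU B:t3 (3c) ⇒ 5c, clock 25
[5] DMA t5→B (2c) ∥ CU A:t4 (5c) ⇒ 5c, clock 30
[6] DMA t6→A (2c) ∥ CU B:t5 (6c) ⇒ 6c, clock 36
[7] DMA t7→B (7c) ∥ CU A:t6 (4c) ⇒ 7c, clock 43
[8] DMA idle ∥ CU B:t7 (8c) ⇒ 8c, clock 51

step 7: A=compute:t6 B=load:t7 [load-bound]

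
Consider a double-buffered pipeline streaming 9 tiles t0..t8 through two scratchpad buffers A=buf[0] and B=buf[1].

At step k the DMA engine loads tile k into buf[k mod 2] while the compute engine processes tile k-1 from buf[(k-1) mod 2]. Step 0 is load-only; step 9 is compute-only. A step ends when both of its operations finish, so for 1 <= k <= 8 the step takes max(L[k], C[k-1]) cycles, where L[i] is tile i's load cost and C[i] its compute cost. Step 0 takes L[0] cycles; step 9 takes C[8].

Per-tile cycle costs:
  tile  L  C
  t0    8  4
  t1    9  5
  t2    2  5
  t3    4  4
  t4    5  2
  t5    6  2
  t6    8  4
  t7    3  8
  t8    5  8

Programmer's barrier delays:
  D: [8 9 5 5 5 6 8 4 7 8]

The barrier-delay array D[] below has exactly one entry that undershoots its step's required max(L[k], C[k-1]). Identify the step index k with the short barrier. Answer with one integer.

hazard at step 8

[0] required=L[0]=8=8 vs D=8 ok
[1] required=max(L[1]=9,C[0]=4)=9 vs D=9 ok
[2] required=max(L[2]=2,C[1]=5)=5 vs D=5 ok
[3] required=max(L[3]=4,C[2]=5)=5 vs D=5 ok
[4] required=max(L[4]=5,C[3]=4)=5 vs D=5 ok
[5] required=max(L[5]=6,C[4]=2)=6 vs D=6 ok
[6] required=max(L[6]=8,C[5]=2)=8 vs D=8 ok
[7] required=max(L[7]=3,C[6]=4)=4 vs D=4 ok
[8] required=max(L[8]=5,C[7]=8)=8 vs D=7 SHORT
[9] required=C[8]=8=8 vs D=8 ok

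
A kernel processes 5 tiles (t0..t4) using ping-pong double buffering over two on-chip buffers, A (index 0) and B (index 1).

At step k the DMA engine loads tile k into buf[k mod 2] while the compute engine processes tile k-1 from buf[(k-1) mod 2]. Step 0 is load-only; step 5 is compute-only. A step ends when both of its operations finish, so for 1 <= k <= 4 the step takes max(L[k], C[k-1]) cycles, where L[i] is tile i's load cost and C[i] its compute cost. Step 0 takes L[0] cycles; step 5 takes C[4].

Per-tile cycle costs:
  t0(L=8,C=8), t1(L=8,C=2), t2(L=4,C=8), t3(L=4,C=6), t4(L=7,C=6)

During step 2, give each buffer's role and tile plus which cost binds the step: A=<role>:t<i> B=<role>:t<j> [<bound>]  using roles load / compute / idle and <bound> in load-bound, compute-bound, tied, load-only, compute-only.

step 2: A=load:t2 B=compute:t1 [load-bound]

  0. 8=8c; end=8; A:t0 B:-
  1. max(8,8)=8c; end=16; A:t0 B:t1
  2. max(4,2)=4c; end=20; A:t2 B:t1
  3. max(4,8)=8c; end=28; A:t2 B:t3
  4. max(7,6)=7c; end=35; A:t4 B:t3
  5. 6=6c; end=41; A:t4 B:t3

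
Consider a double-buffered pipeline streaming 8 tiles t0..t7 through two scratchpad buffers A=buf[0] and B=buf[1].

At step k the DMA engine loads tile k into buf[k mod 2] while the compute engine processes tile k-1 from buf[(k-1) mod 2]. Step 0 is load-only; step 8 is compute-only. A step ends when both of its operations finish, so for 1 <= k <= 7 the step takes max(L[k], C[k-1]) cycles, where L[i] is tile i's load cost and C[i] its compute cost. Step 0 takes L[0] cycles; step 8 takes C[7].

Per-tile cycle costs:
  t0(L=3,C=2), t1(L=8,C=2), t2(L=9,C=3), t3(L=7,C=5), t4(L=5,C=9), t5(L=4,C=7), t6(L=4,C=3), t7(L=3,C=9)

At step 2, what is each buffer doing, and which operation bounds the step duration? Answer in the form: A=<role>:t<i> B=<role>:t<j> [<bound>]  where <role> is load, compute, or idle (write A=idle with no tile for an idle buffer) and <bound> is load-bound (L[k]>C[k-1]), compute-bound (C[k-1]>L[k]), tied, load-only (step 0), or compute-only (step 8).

step 2: A=load:t2 B=compute:t1 [load-bound]

  0. 3=3c; end=3; A:t0 B:-
  1. max(8,2)=8c; end=11; A:t0 B:t1
  2. max(9,2)=9c; end=20; A:t2 B:t1
  3. max(7,3)=7c; end=27; A:t2 B:t3
  4. max(5,5)=5c; end=32; A:t4 B:t3
  5. max(4,9)=9c; end=41; A:t4 B:t5
  6. max(4,7)=7c; end=48; A:t6 B:t5
  7. max(3,3)=3c; end=51; A:t6 B:t7
  8. 9=9c; end=60; A:t6 B:t7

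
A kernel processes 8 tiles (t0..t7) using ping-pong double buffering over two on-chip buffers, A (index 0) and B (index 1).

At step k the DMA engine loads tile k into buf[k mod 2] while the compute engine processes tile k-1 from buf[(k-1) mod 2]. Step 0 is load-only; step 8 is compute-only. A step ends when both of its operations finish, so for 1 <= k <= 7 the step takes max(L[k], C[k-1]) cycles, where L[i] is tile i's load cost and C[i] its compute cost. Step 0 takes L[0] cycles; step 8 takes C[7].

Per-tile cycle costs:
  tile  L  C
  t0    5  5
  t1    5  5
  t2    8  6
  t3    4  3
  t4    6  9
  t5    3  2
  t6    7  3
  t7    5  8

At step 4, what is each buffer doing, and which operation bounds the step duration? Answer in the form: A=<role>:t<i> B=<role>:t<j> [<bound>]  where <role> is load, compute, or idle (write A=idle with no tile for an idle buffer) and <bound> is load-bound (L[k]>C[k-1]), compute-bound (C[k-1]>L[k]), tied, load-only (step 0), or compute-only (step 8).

step 0: L[0]=5 → dur=5, Σ=5 | A=load:t0 B=idle [load-only]
step 1: L[1]=5 C[0]=5 → dur=5, Σ=10 | A=compute:t0 B=load:t1 [tied]
step 2: L[2]=8 C[1]=5 → dur=8, Σ=18 | A=load:t2 B=compute:t1 [load-bound]
step 3: L[3]=4 C[2]=6 → dur=6, Σ=24 | A=compute:t2 B=load:t3 [compute-bound]
step 4: L[4]=6 C[3]=3 → dur=6, Σ=30 | A=load:t4 B=compute:t3 [load-bound]
step 5: L[5]=3 C[4]=9 → dur=9, Σ=39 | A=compute:t4 B=load:t5 [compute-bound]
step 6: L[6]=7 C[5]=2 → dur=7, Σ=46 | A=load:t6 B=compute:t5 [load-bound]
step 7: L[7]=5 C[6]=3 → dur=5, Σ=51 | A=compute:t6 B=load:t7 [load-bound]
step 8: C[7]=8 → dur=8, Σ=59 | A=idle B=compute:t7 [compute-only]

step 4: A=load:t4 B=compute:t3 [load-bound]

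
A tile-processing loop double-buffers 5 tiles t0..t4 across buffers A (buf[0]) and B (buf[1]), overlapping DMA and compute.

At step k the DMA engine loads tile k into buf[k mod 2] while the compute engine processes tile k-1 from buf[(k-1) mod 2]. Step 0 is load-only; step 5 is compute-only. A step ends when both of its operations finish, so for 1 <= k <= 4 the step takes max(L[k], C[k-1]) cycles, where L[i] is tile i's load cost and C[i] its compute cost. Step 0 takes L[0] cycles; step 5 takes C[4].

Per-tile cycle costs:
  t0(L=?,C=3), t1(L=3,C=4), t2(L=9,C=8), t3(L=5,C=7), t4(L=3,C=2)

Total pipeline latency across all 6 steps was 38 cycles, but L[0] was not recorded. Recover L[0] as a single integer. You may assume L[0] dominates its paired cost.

step 0: dur = L[0]=? = L[0]  (unknown; binding)
step 1: dur = max(L[1]=3, C[0]=3) = 3
step 2: dur = max(L[2]=9, C[1]=4) = 9
step 3: dur = max(L[3]=5, C[2]=8) = 8
step 4: dur = max(L[4]=3, C[3]=7) = 7
step 5: dur = C[4]=2 = 2
sum of known step durations = 29
dur[0] = total - known = 38 - 29 = 9
L[0] is the binding max in step 0, so L[0] = dur[0] = 9

L[0] = 9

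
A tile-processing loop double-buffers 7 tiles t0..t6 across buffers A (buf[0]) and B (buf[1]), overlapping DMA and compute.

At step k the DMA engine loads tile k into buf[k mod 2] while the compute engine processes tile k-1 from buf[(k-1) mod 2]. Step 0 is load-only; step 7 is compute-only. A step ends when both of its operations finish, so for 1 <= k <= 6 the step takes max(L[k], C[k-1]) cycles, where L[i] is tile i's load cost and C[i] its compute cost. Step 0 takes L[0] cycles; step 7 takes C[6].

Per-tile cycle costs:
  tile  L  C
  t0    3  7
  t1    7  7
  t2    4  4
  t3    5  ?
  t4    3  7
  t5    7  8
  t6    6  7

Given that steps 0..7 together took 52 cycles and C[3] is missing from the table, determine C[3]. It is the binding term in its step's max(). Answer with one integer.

C[3] = 8

step 0 | dur = L[0]=3 = 3
step 1 | dur = max(L[1]=7, C[0]=7) = 7
step 2 | dur = max(L[2]=4, C[1]=7) = 7
step 3 | dur = max(L[3]=5, C[2]=4) = 5
step 4 | dur = max(L[4]=3, C[3]=?) = C[3]  (unknown; binding)
step 5 | dur = max(L[5]=7, C[4]=7) = 7
step 6 | dur = max(L[6]=6, C[5]=8) = 8
step 7 | dur = C[6]=7 = 7
sum of known step durations = 44
dur[4] = total - known = 52 - 44 = 8
C[3] is the binding max in step 4, so C[3] = dur[4] = 8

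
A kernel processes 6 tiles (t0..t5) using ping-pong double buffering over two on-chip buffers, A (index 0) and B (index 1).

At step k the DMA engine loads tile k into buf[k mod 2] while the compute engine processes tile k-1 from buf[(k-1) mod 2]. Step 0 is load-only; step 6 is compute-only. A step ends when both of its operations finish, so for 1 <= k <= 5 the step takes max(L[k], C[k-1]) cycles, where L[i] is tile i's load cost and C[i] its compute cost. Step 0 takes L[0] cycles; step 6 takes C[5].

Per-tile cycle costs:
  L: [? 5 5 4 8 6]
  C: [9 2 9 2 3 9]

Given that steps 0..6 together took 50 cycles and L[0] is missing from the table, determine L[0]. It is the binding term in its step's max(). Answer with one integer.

L[0] = 4

step 0 | dur = L[0]=? = L[0]  (unknown; binding)
step 1 | dur = max(L[1]=5, C[0]=9) = 9
step 2 | dur = max(L[2]=5, C[1]=2) = 5
step 3 | dur = max(L[3]=4, C[2]=9) = 9
step 4 | dur = max(L[4]=8, C[3]=2) = 8
step 5 | dur = max(L[5]=6, C[4]=3) = 6
step 6 | dur = C[5]=9 = 9
sum of known step durations = 46
dur[0] = total - known = 50 - 46 = 4
L[0] is the binding max in step 0, so L[0] = dur[0] = 4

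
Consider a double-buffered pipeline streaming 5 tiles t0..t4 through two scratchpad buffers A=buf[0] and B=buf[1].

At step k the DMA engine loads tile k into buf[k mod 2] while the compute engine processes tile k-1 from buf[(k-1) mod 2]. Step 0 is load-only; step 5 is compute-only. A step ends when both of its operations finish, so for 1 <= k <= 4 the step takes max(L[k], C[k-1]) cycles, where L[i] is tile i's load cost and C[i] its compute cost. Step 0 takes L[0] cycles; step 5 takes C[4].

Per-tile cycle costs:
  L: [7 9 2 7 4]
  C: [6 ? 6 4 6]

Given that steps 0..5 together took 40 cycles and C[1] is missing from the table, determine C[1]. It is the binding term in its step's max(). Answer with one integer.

step 0 | dur = L[0]=7 = 7
step 1 | dur = max(L[1]=9, C[0]=6) = 9
step 2 | dur = max(L[2]=2, C[1]=?) = C[1]  (unknown; binding)
step 3 | dur = max(L[3]=7, C[2]=6) = 7
step 4 | dur = max(L[4]=4, C[3]=4) = 4
step 5 | dur = C[4]=6 = 6
sum of known step durations = 33
dur[2] = total - known = 40 - 33 = 7
C[1] is the binding max in step 2, so C[1] = dur[2] = 7

C[1] = 7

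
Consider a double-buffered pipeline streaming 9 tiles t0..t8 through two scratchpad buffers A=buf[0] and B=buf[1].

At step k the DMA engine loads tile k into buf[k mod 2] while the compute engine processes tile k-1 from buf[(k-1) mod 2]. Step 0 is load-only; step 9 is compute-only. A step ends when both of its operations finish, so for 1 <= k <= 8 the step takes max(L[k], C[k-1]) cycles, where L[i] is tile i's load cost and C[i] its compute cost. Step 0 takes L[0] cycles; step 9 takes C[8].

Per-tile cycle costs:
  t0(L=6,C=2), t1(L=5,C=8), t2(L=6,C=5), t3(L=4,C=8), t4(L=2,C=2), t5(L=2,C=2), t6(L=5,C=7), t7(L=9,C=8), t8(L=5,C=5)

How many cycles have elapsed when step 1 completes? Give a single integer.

end_cycle[1] = 11

[0] DMA t0→A (6c) ∥ CU idle ⇒ 6c, clock 6
[1] DMA t1→B (5c) ∥ CU A:t0 (2c) ⇒ 5c, clock 11
[2] DMA t2→A (6c) ∥ CU B:t1 (8c) ⇒ 8c, clock 19
[3] DMA t3→B (4c) ∥ CU A:t2 (5c) ⇒ 5c, clock 24
[4] DMA t4→A (2c) ∥ CU B:t3 (8c) ⇒ 8c, clock 32
[5] DMA t5→B (2c) ∥ CU A:t4 (2c) ⇒ 2c, clock 34
[6] DMA t6→A (5c) ∥ CU B:t5 (2c) ⇒ 5c, clock 39
[7] DMA t7→B (9c) ∥ CU A:t6 (7c) ⇒ 9c, clock 48
[8] DMA t8→A (5c) ∥ CU B:t7 (8c) ⇒ 8c, clock 56
[9] DMA idle ∥ CU A:t8 (5c) ⇒ 5c, clock 61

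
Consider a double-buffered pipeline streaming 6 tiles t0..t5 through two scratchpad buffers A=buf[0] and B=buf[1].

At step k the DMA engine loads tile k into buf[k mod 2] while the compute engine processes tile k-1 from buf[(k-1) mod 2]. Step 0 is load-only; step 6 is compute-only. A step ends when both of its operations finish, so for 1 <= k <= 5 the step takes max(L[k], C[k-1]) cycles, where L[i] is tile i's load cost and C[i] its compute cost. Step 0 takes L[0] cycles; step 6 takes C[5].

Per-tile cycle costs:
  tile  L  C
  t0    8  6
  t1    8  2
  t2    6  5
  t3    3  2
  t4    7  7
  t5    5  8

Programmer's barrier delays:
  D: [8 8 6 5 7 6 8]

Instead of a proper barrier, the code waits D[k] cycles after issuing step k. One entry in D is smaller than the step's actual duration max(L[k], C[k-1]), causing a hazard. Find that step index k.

hazard at step 5

k=0 barrier L[0]=8→8c, D[0]=8 ok
k=1 barrier max(L[1]=8,C[0]=6)→8c, D[1]=8 ok
k=2 barrier max(L[2]=6,C[1]=2)→6c, D[2]=6 ok
k=3 barrier max(L[3]=3,C[2]=5)→5c, D[3]=5 ok
k=4 barrier max(L[4]=7,C[3]=2)→7c, D[4]=7 ok
k=5 barrier max(L[5]=5,C[4]=7)→7c, D[5]=6 SHORT
k=6 barrier C[5]=8→8c, D[6]=8 ok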